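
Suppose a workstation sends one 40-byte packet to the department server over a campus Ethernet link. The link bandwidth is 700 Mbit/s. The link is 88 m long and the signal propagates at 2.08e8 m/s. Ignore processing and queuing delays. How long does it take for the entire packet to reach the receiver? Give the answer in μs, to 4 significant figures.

0.8802 μs

L = 40 × 8 = 320 bits.
Transmission delay = L/R = 320 / 700000000 = 0.457143 μs.
Propagation delay = d/s = 88 m / 208000000 m/s = 0.423077 μs.
Total = 0.8802 μs.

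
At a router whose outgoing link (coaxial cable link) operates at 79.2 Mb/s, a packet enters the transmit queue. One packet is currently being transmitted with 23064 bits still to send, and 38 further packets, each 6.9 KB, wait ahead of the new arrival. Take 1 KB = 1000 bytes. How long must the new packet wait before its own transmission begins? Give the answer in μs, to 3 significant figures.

Each queued packet: L/R = 55200/79200000 = 696.97 μs.
38 queued → 26484.8 μs.
Plus remaining 23064 bits of current packet: 291.212 μs.
Queuing delay = 26800 μs.

26800 μs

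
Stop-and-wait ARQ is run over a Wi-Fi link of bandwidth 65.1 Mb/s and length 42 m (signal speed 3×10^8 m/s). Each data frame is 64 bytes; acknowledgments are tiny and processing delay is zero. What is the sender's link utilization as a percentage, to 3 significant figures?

96.6 %

t_tx = L/R = 512/6.51e+07 = 7.86482e-06 s.
t_prop = 42/300000000 = 1.4e-07 s; RTT = 2.8e-07 s.
Cycle = t_tx + RTT = 8.14482e-06 s.
Utilization = t_tx / cycle = 7.86482e-06/8.14482e-06 = 96.6 %.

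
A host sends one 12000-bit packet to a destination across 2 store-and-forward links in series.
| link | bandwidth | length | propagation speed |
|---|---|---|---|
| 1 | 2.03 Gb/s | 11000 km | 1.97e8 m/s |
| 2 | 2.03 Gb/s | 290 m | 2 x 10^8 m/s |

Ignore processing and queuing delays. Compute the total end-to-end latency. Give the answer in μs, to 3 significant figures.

55900 μs

Transmission delay per hop = L/R = 12000/2.03e+09 = 5.91133 μs; 2 hops → 11.8227 μs.
Propagation delays (d/s per hop): 55837.6, 1.45 μs; sum = 55839 μs.
End-to-end = 55900 μs.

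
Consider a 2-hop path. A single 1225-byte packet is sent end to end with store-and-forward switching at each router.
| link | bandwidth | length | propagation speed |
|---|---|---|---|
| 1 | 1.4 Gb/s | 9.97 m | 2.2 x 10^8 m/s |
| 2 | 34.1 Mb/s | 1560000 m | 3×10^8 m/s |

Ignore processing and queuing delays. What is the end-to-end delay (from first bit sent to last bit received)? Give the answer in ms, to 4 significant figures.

L = 1225 × 8 = 9800 bits.
Transmission delays (L/R per hop): 0.007, 0.28739 ms; sum = 0.29439 ms.
Propagation delays (d/s per hop): 4.53182e-05, 5.2 ms; sum = 5.20005 ms.
End-to-end = 5.494 ms.

5.494 ms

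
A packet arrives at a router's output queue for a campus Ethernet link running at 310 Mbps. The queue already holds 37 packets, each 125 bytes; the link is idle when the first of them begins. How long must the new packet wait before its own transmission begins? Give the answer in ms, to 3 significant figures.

Each queued packet: L/R = 1000/310000000 = 0.00322581 ms.
37 queued → 0.119355 ms.
Queuing delay = 0.119 ms.

0.119 ms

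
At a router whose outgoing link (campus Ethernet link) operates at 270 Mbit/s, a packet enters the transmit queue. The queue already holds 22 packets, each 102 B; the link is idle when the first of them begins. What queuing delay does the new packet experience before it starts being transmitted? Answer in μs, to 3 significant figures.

66.5 μs

Each queued packet: L/R = 816/270000000 = 3.02222 μs.
22 queued → 66.4889 μs.
Queuing delay = 66.5 μs.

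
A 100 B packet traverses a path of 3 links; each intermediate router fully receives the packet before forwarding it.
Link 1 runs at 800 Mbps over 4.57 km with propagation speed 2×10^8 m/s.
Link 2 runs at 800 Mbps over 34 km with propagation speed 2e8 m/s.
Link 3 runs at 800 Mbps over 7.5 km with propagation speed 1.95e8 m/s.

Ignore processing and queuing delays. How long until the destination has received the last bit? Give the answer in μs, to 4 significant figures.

234.3 μs

L = 100 × 8 = 800 bits.
Transmission delay per hop = L/R = 800/800000000 = 1 μs; 3 hops → 3 μs.
Propagation delays (d/s per hop): 22.85, 170, 38.4615 μs; sum = 231.312 μs.
End-to-end = 234.3 μs.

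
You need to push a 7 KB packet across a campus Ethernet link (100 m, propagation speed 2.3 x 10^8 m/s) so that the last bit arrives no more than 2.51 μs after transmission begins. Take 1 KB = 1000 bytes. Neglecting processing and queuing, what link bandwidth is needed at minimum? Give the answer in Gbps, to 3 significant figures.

L = 56000 bits.
Propagation delay = 100 / 2.3e+08 = 0.434783 μs.
Transmission budget = 2.51 − 0.434783 = 2.07522 μs.
R ≥ L / t_tx = 56000 bits / 2.07522e-06 s = 27.0 Gbps.

27.0 Gbps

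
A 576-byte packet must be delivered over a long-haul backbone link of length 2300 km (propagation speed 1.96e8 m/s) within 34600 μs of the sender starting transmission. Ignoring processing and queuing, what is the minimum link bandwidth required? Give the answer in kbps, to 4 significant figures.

L = 4608 bits.
Propagation delay = 2300000 / 196000000 = 11734.7 μs.
Transmission budget = 34600 − 11734.7 = 22865.3 μs.
R ≥ L / t_tx = 4608 bits / 0.0228653 s = 201.5 kbps.

201.5 kbps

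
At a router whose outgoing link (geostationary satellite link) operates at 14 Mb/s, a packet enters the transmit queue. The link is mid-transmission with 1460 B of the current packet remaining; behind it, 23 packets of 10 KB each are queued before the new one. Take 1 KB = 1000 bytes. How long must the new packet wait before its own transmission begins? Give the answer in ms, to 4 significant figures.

132.3 ms

Each queued packet: L/R = 80000/14000000 = 5.71429 ms.
23 queued → 131.429 ms.
Plus remaining 11680 bits of current packet: 0.834286 ms.
Queuing delay = 132.3 ms.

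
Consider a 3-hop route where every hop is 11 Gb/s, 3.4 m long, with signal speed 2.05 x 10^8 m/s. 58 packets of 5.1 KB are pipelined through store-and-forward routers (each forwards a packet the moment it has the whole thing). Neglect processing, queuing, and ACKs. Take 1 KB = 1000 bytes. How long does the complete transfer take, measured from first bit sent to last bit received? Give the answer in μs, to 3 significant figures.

Per-hop transmission t_tx = L/R = 40800/11000000000 = 3.70909 μs.
Per-hop propagation t_prop = 3.4/2.05e+08 = 0.0165854 μs.
Pipeline fill: first packet needs 3·t_tx to clear all hops; remaining 57 packets each add one t_tx.
Total = (3+58-1)·t_tx + 3·t_prop = 60·3.70909 + 3·0.0165854 = 223 μs.

223 μs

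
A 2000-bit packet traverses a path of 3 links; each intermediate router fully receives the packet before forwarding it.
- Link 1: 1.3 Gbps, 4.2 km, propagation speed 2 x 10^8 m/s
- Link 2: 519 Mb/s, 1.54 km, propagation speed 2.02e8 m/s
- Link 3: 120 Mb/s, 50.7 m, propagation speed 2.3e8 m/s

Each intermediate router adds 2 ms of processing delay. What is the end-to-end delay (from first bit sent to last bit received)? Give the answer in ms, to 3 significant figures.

Transmission delays (L/R per hop): 0.00153846, 0.00385356, 0.0166667 ms; sum = 0.0220587 ms.
Propagation delays (d/s per hop): 0.021, 0.00762376, 0.000220435 ms; sum = 0.0288442 ms.
Processing at 2 router(s): 2 × 2 ms = 4 ms.
End-to-end = 4.05 ms.

4.05 ms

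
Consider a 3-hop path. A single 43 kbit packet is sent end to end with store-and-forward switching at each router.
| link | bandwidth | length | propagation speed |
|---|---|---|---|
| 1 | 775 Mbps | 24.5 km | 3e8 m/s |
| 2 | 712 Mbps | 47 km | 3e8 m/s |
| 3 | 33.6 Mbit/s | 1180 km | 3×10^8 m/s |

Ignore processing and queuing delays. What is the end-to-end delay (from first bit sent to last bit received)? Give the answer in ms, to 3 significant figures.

L = 43000 bits.
Transmission delays (L/R per hop): 0.0554839, 0.0603933, 1.27976 ms; sum = 1.39564 ms.
Propagation delays (d/s per hop): 0.0816667, 0.156667, 3.93333 ms; sum = 4.17167 ms.
End-to-end = 5.57 ms.

5.57 ms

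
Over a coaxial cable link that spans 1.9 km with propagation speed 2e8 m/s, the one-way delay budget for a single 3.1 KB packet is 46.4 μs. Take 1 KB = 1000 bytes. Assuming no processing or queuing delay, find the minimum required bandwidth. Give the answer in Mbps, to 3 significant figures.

672 Mbps

L = 24800 bits.
Propagation delay = 1900 / 200000000 = 9.5 μs.
Transmission budget = 46.4 − 9.5 = 36.9 μs.
R ≥ L / t_tx = 24800 bits / 3.69e-05 s = 672 Mbps.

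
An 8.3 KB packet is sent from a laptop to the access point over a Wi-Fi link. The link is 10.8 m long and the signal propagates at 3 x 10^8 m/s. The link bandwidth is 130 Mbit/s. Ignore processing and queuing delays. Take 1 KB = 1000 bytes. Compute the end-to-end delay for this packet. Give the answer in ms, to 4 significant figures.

L = 66400 bits.
Transmission delay = L/R = 66400 / 130000000 = 0.510769 ms.
Propagation delay = d/s = 10.8 m / 300000000 m/s = 3.6e-05 ms.
Total = 0.5108 ms.

0.5108 ms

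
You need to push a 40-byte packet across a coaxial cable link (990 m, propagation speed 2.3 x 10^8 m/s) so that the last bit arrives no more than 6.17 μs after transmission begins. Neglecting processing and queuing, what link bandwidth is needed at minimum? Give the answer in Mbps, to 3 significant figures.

172 Mbps

L = 320 bits.
Propagation delay = 990 / 2.3e+08 = 4.30435 μs.
Transmission budget = 6.17 − 4.30435 = 1.86565 μs.
R ≥ L / t_tx = 320 bits / 1.86565e-06 s = 172 Mbps.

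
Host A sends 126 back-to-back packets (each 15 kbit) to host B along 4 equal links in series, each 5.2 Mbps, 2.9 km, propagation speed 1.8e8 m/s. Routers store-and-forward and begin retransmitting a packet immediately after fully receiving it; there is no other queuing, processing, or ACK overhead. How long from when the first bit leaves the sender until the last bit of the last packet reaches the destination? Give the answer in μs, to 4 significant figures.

372200 μs

Per-hop transmission t_tx = L/R = 15000/5200000 = 2884.62 μs.
Per-hop propagation t_prop = 2900/180000000 = 16.1111 μs.
Pipeline fill: first packet needs 4·t_tx to clear all hops; remaining 125 packets each add one t_tx.
Total = (4+126-1)·t_tx + 4·t_prop = 129·2884.62 + 4·16.1111 = 372200 μs.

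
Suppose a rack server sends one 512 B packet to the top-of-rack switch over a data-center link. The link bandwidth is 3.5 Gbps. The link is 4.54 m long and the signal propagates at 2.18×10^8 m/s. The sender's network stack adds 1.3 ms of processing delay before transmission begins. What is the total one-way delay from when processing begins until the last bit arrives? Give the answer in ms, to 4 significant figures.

1.301 ms

L = 512 × 8 = 4096 bits.
Transmission delay = L/R = 4096 / 3500000000 = 0.00117029 ms.
Propagation delay = d/s = 4.54 m / 2.18e+08 m/s = 2.08257e-05 ms.
Plus processing delay 1.3 ms = 1.3 ms.
Total = 1.301 ms.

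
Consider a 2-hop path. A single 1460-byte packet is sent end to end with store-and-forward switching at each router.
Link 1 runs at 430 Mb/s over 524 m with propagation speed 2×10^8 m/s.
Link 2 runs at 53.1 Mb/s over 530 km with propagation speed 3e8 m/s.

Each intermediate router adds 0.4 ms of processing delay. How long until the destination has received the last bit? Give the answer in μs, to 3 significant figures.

2420 μs

L = 1460 × 8 = 11680 bits.
Transmission delays (L/R per hop): 27.1628, 219.962 μs; sum = 247.125 μs.
Propagation delays (d/s per hop): 2.62, 1766.67 μs; sum = 1769.29 μs.
Processing at 1 router(s): 1 × 0.4 ms = 400 μs.
End-to-end = 2420 μs.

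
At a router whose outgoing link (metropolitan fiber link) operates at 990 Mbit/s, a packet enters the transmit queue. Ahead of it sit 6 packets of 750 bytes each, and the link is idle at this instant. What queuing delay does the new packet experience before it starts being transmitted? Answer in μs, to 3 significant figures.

36.4 μs

Each queued packet: L/R = 6000/990000000 = 6.06061 μs.
6 queued → 36.3636 μs.
Queuing delay = 36.4 μs.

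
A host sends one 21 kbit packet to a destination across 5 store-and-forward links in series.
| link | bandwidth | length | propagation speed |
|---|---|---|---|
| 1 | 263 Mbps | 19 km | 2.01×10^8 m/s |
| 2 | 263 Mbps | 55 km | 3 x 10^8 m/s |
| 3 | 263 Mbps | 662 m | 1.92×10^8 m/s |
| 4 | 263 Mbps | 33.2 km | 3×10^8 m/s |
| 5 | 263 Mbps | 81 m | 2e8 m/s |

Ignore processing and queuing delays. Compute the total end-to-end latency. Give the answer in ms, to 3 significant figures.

0.792 ms

L = 21000 bits.
Transmission delay per hop = L/R = 21000/263000000 = 0.0798479 ms; 5 hops → 0.39924 ms.
Propagation delays (d/s per hop): 0.0945274, 0.183333, 0.00344792, 0.110667, 0.000405 ms; sum = 0.39238 ms.
End-to-end = 0.792 ms.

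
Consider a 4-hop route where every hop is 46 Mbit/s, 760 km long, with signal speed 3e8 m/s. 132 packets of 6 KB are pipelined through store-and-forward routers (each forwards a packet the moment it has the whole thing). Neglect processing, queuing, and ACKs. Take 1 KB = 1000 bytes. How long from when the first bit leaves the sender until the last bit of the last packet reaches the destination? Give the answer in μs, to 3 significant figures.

151000 μs

Per-hop transmission t_tx = L/R = 48000/46000000 = 1043.48 μs.
Per-hop propagation t_prop = 760000/300000000 = 2533.33 μs.
Pipeline fill: first packet needs 4·t_tx to clear all hops; remaining 131 packets each add one t_tx.
Total = (4+132-1)·t_tx + 4·t_prop = 135·1043.48 + 4·2533.33 = 151000 μs.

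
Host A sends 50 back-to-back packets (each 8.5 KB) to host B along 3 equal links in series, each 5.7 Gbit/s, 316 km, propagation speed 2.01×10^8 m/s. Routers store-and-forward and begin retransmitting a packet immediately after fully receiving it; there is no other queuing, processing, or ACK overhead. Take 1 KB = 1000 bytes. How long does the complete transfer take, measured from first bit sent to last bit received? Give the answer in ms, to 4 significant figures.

5.337 ms

Per-hop transmission t_tx = L/R = 68000/5700000000 = 0.0119298 ms.
Per-hop propagation t_prop = 316000/2.01e+08 = 1.57214 ms.
Pipeline fill: first packet needs 3·t_tx to clear all hops; remaining 49 packets each add one t_tx.
Total = (3+50-1)·t_tx + 3·t_prop = 52·0.0119298 + 3·1.57214 = 5.337 ms.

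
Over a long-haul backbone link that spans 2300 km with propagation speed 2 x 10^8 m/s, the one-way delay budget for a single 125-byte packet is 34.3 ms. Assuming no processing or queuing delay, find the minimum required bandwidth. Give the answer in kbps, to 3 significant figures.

L = 1000 bits.
Propagation delay = 2300000 / 200000000 = 11.5 ms.
Transmission budget = 34.3 − 11.5 = 22.8 ms.
R ≥ L / t_tx = 1000 bits / 0.0228 s = 43.9 kbps.

43.9 kbps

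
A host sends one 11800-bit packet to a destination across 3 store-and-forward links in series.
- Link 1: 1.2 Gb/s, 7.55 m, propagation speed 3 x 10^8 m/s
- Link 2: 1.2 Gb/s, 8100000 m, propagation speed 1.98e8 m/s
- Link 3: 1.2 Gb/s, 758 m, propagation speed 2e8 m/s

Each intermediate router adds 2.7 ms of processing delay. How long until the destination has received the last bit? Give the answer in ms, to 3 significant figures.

46.3 ms

Transmission delay per hop = L/R = 11800/1200000000 = 0.00983333 ms; 3 hops → 0.0295 ms.
Propagation delays (d/s per hop): 2.51667e-05, 40.9091, 0.00379 ms; sum = 40.9129 ms.
Processing at 2 router(s): 2 × 2.7 ms = 5.4 ms.
End-to-end = 46.3 ms.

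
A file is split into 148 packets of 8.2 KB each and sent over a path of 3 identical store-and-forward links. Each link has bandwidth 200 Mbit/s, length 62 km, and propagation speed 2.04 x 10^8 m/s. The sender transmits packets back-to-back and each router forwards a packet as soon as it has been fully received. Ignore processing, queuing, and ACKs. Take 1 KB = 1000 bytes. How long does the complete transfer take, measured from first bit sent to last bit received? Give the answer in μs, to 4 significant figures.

50110 μs

Per-hop transmission t_tx = L/R = 65600/200000000 = 328 μs.
Per-hop propagation t_prop = 62000/204000000 = 303.922 μs.
Pipeline fill: first packet needs 3·t_tx to clear all hops; remaining 147 packets each add one t_tx.
Total = (3+148-1)·t_tx + 3·t_prop = 150·328 + 3·303.922 = 50110 μs.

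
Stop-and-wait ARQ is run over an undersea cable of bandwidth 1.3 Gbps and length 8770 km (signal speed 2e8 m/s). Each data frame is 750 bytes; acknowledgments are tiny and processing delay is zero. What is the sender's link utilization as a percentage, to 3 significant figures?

0.00526 %

t_tx = L/R = 6000/1300000000 = 4.61538e-06 s.
t_prop = 8770000/200000000 = 0.04385 s; RTT = 0.0877 s.
Cycle = t_tx + RTT = 0.0877046 s.
Utilization = t_tx / cycle = 4.61538e-06/0.0877046 = 0.00526 %.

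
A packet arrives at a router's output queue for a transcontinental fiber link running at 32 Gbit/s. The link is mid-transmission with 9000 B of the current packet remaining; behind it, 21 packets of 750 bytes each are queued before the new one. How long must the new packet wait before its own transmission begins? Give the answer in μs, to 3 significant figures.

6.19 μs

Each queued packet: L/R = 6000/32000000000 = 0.1875 μs.
21 queued → 3.9375 μs.
Plus remaining 72000 bits of current packet: 2.25 μs.
Queuing delay = 6.19 μs.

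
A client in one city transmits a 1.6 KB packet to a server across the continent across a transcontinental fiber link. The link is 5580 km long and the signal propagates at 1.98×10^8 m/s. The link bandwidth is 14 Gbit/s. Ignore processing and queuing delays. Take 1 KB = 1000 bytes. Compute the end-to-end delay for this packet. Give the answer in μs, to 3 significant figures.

28200 μs

L = 12800 bits.
Transmission delay = L/R = 12800 / 14000000000 = 0.914286 μs.
Propagation delay = d/s = 5580000 m / 198000000 m/s = 28181.8 μs.
Total = 28200 μs.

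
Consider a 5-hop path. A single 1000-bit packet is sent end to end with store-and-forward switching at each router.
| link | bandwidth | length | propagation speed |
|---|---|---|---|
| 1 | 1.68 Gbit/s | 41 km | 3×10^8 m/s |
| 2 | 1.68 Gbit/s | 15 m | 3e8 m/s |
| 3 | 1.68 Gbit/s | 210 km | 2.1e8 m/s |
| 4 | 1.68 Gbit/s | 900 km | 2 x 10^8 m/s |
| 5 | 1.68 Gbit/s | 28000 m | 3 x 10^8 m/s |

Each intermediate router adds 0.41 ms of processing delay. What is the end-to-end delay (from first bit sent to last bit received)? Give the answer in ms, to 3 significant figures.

Transmission delay per hop = L/R = 1000/1680000000 = 0.000595238 ms; 5 hops → 0.00297619 ms.
Propagation delays (d/s per hop): 0.136667, 5e-05, 1, 4.5, 0.0933333 ms; sum = 5.73005 ms.
Processing at 4 router(s): 4 × 0.41 ms = 1.64 ms.
End-to-end = 7.37 ms.

7.37 ms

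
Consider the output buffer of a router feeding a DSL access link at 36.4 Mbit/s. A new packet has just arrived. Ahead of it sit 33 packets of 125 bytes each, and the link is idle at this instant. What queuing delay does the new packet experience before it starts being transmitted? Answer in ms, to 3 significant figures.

Each queued packet: L/R = 1000/36400000 = 0.0274725 ms.
33 queued → 0.906593 ms.
Queuing delay = 0.907 ms.

0.907 ms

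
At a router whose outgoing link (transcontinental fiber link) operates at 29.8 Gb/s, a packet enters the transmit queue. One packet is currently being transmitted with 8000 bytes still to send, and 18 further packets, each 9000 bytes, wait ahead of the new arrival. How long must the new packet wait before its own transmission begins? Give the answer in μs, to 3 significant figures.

45.6 μs

Each queued packet: L/R = 72000/29800000000 = 2.41611 μs.
18 queued → 43.4899 μs.
Plus remaining 64000 bits of current packet: 2.14765 μs.
Queuing delay = 45.6 μs.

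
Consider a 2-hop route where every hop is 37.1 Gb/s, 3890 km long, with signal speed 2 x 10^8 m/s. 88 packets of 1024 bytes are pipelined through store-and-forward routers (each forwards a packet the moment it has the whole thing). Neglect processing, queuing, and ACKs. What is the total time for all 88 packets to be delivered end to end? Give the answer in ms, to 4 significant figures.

38.92 ms

Per-hop transmission t_tx = L/R = 8192/37100000000 = 0.000220809 ms.
Per-hop propagation t_prop = 3890000/200000000 = 19.45 ms.
Pipeline fill: first packet needs 2·t_tx to clear all hops; remaining 87 packets each add one t_tx.
Total = (2+88-1)·t_tx + 2·t_prop = 89·0.000220809 + 2·19.45 = 38.92 ms.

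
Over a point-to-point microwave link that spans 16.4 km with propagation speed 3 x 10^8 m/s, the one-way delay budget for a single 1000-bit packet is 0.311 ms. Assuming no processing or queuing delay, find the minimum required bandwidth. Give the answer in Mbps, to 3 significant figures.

3.90 Mbps

Propagation delay = 16400 / 300000000 = 0.0546667 ms.
Transmission budget = 0.311 − 0.0546667 = 0.256333 ms.
R ≥ L / t_tx = 1000 bits / 0.000256333 s = 3.90 Mbps.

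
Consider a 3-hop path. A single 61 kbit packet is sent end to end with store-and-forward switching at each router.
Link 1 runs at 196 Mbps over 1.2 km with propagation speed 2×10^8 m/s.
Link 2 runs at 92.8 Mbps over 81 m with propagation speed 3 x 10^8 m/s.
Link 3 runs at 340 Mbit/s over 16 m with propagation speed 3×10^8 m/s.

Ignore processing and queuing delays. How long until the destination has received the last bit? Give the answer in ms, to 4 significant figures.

L = 61000 bits.
Transmission delays (L/R per hop): 0.311224, 0.657328, 0.179412 ms; sum = 1.14796 ms.
Propagation delays (d/s per hop): 0.006, 0.00027, 5.33333e-05 ms; sum = 0.00632333 ms.
End-to-end = 1.154 ms.

1.154 ms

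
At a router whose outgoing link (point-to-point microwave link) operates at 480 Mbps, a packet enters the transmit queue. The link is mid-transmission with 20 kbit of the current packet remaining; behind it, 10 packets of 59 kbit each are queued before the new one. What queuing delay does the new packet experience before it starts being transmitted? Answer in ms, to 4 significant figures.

Each queued packet: L/R = 59000/480000000 = 0.122917 ms.
10 queued → 1.22917 ms.
Plus remaining 20000 bits of current packet: 0.0416667 ms.
Queuing delay = 1.271 ms.

1.271 ms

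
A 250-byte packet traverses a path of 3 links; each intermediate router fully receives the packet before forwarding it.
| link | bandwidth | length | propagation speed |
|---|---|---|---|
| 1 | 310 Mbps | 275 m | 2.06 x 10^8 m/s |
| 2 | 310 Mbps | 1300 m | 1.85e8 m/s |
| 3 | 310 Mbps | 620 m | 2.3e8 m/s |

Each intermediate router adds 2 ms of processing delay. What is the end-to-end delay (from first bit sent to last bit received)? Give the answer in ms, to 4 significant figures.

L = 250 × 8 = 2000 bits.
Transmission delay per hop = L/R = 2000/310000000 = 0.00645161 ms; 3 hops → 0.0193548 ms.
Propagation delays (d/s per hop): 0.00133495, 0.00702703, 0.00269565 ms; sum = 0.0110576 ms.
Processing at 2 router(s): 2 × 2 ms = 4 ms.
End-to-end = 4.030 ms.

4.030 ms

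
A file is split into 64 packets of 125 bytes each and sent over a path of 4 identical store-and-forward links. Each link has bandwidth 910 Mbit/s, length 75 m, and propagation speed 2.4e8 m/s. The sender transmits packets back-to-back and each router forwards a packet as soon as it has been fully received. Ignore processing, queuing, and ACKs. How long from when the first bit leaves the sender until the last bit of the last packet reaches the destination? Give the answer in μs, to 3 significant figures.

Per-hop transmission t_tx = L/R = 1000/910000000 = 1.0989 μs.
Per-hop propagation t_prop = 75/240000000 = 0.3125 μs.
Pipeline fill: first packet needs 4·t_tx to clear all hops; remaining 63 packets each add one t_tx.
Total = (4+64-1)·t_tx + 4·t_prop = 67·1.0989 + 4·0.3125 = 74.9 μs.

74.9 μs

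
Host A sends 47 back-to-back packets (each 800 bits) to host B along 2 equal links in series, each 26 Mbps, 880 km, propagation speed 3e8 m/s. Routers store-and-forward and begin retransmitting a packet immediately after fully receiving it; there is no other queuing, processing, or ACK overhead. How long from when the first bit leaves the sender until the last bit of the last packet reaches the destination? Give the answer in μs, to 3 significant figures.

Per-hop transmission t_tx = L/R = 800/26000000 = 30.7692 μs.
Per-hop propagation t_prop = 880000/300000000 = 2933.33 μs.
Pipeline fill: first packet needs 2·t_tx to clear all hops; remaining 46 packets each add one t_tx.
Total = (2+47-1)·t_tx + 2·t_prop = 48·30.7692 + 2·2933.33 = 7340 μs.

7340 μs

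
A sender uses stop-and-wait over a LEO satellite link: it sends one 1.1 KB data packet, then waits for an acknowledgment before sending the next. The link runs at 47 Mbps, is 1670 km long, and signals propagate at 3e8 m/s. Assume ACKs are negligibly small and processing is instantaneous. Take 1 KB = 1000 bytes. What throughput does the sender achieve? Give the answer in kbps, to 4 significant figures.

777.3 kbps

t_tx = L/R = 8800/47000000 = 0.000187234 s.
t_prop = 1670000/300000000 = 0.00556667 s; RTT = 0.0111333 s.
Cycle = t_tx + RTT = 0.0113206 s.
Throughput = L / cycle = 8800 / 0.0113206 = 777.3 kbps.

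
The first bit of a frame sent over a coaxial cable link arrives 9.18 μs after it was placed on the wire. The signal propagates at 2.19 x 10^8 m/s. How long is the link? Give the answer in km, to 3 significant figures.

d = s × t_prop = 219000000 × 9.18e-06 = 2.01 km.

2.01 km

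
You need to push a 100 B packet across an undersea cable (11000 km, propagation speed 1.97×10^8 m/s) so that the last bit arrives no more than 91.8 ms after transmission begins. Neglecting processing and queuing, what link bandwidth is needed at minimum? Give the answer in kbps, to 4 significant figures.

L = 800 bits.
Propagation delay = 11000000 / 197000000 = 55.8376 ms.
Transmission budget = 91.8 − 55.8376 = 35.9624 ms.
R ≥ L / t_tx = 800 bits / 0.0359624 s = 22.25 kbps.

22.25 kbps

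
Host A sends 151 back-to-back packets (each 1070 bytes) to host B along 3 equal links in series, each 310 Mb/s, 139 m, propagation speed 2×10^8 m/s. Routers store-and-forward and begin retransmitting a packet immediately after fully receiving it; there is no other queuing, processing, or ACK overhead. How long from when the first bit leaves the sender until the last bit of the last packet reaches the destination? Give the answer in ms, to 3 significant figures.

Per-hop transmission t_tx = L/R = 8560/310000000 = 0.0276129 ms.
Per-hop propagation t_prop = 139/200000000 = 0.000695 ms.
Pipeline fill: first packet needs 3·t_tx to clear all hops; remaining 150 packets each add one t_tx.
Total = (3+151-1)·t_tx + 3·t_prop = 153·0.0276129 + 3·0.000695 = 4.23 ms.

4.23 ms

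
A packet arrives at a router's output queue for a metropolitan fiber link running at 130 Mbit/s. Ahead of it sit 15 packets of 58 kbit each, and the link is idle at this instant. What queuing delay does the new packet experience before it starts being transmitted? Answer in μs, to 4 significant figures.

6692 μs

Each queued packet: L/R = 58000/130000000 = 446.154 μs.
15 queued → 6692.31 μs.
Queuing delay = 6692 μs.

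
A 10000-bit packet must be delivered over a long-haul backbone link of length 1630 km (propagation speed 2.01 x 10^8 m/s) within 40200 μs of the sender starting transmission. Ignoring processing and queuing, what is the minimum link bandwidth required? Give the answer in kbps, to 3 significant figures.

312 kbps

Propagation delay = 1630000 / 2.01e+08 = 8109.45 μs.
Transmission budget = 40200 − 8109.45 = 32090.5 μs.
R ≥ L / t_tx = 10000 bits / 0.0320905 s = 312 kbps.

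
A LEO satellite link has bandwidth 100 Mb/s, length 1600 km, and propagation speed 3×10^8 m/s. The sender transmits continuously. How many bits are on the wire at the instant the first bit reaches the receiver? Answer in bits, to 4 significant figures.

533300 bits

Propagation delay = 1600000 / 300000000 = 0.00533333 s.
BDP = R × t_prop = 100000000 × 0.00533333 = 533333 bits.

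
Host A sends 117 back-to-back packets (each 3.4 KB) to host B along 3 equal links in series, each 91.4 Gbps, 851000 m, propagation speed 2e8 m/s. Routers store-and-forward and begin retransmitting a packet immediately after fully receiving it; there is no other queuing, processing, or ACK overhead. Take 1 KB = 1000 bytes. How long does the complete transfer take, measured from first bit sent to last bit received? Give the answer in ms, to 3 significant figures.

12.8 ms

Per-hop transmission t_tx = L/R = 27200/91400000000 = 0.000297593 ms.
Per-hop propagation t_prop = 851000/200000000 = 4.255 ms.
Pipeline fill: first packet needs 3·t_tx to clear all hops; remaining 116 packets each add one t_tx.
Total = (3+117-1)·t_tx + 3·t_prop = 119·0.000297593 + 3·4.255 = 12.8 ms.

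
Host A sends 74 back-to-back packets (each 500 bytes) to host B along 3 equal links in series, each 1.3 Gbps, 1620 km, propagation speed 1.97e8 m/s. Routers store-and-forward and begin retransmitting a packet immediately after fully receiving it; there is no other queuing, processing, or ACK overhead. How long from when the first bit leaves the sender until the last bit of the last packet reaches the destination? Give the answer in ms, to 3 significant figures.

Per-hop transmission t_tx = L/R = 4000/1300000000 = 0.00307692 ms.
Per-hop propagation t_prop = 1620000/197000000 = 8.22335 ms.
Pipeline fill: first packet needs 3·t_tx to clear all hops; remaining 73 packets each add one t_tx.
Total = (3+74-1)·t_tx + 3·t_prop = 76·0.00307692 + 3·8.22335 = 24.9 ms.

24.9 ms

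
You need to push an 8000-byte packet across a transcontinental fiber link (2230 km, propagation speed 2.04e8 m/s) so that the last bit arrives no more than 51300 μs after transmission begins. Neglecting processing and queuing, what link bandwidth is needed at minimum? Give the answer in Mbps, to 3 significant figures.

1.59 Mbps

L = 64000 bits.
Propagation delay = 2230000 / 204000000 = 10931.4 μs.
Transmission budget = 51300 − 10931.4 = 40368.6 μs.
R ≥ L / t_tx = 64000 bits / 0.0403686 s = 1.59 Mbps.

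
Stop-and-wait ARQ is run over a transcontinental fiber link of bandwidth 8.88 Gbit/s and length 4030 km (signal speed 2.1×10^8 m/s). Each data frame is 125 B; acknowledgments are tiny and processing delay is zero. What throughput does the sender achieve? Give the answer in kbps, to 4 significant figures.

26.05 kbps

t_tx = L/R = 1000/8880000000 = 1.12613e-07 s.
t_prop = 4030000/210000000 = 0.0191905 s; RTT = 0.038381 s.
Cycle = t_tx + RTT = 0.0383811 s.
Throughput = L / cycle = 1000 / 0.0383811 = 26.05 kbps.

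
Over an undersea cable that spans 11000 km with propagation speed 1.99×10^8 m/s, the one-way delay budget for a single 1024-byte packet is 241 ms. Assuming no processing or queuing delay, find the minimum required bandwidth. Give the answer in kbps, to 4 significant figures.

L = 8192 bits.
Propagation delay = 11000000 / 199000000 = 55.2764 ms.
Transmission budget = 241 − 55.2764 = 185.724 ms.
R ≥ L / t_tx = 8192 bits / 0.185724 s = 44.11 kbps.

44.11 kbps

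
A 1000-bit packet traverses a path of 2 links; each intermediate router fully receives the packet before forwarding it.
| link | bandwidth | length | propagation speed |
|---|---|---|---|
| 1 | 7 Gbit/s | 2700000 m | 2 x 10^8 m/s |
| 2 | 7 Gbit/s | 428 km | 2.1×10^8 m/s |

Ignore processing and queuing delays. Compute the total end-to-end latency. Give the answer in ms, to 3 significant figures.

15.5 ms

Transmission delay per hop = L/R = 1000/7000000000 = 0.000142857 ms; 2 hops → 0.000285714 ms.
Propagation delays (d/s per hop): 13.5, 2.0381 ms; sum = 15.5381 ms.
End-to-end = 15.5 ms.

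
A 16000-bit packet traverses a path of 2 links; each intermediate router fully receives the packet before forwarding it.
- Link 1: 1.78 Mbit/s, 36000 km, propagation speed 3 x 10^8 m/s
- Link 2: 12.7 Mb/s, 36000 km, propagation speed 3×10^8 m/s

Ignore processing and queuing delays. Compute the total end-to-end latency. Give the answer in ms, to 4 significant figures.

250.2 ms

Transmission delays (L/R per hop): 8.98876, 1.25984 ms; sum = 10.2486 ms.
Propagation delays (d/s per hop): 120, 120 ms; sum = 240 ms.
End-to-end = 250.2 ms.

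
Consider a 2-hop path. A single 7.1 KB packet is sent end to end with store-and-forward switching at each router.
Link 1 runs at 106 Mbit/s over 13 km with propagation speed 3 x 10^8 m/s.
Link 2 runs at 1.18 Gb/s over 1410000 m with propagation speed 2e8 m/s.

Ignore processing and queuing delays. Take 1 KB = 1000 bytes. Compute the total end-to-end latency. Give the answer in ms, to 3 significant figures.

L = 56800 bits.
Transmission delays (L/R per hop): 0.535849, 0.0481356 ms; sum = 0.583985 ms.
Propagation delays (d/s per hop): 0.0433333, 7.05 ms; sum = 7.09333 ms.
End-to-end = 7.68 ms.

7.68 ms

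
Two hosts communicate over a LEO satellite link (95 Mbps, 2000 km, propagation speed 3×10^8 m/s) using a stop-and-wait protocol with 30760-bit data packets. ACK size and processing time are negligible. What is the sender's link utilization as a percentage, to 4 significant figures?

t_tx = L/R = 30760/95000000 = 0.000323789 s.
t_prop = 2000000/300000000 = 0.00666667 s; RTT = 0.0133333 s.
Cycle = t_tx + RTT = 0.0136571 s.
Utilization = t_tx / cycle = 0.000323789/0.0136571 = 2.371 %.

2.371 %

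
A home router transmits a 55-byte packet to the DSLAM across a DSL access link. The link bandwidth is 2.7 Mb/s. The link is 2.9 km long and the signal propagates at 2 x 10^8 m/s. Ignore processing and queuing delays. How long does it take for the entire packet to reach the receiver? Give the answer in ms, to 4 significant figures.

L = 55 × 8 = 440 bits.
Transmission delay = L/R = 440 / 2700000 = 0.162963 ms.
Propagation delay = d/s = 2900 m / 200000000 m/s = 0.0145 ms.
Total = 0.1775 ms.

0.1775 ms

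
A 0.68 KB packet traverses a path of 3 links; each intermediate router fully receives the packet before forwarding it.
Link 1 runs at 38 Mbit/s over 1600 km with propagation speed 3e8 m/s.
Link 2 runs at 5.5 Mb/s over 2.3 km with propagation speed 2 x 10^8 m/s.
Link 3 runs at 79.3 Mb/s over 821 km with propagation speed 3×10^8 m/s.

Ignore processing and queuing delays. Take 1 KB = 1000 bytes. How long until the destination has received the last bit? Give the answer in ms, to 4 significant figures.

L = 5440 bits.
Transmission delays (L/R per hop): 0.143158, 0.989091, 0.0686003 ms; sum = 1.20085 ms.
Propagation delays (d/s per hop): 5.33333, 0.0115, 2.73667 ms; sum = 8.0815 ms.
End-to-end = 9.282 ms.

9.282 ms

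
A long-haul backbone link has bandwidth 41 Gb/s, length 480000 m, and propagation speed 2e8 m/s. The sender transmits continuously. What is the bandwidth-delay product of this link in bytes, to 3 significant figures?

Propagation delay = 480000 / 200000000 = 0.0024 s.
BDP = R × t_prop = 41000000000 × 0.0024 = 98400000 bits.
In bytes: 98400000/8 = 12300000 bytes.

12300000 bytes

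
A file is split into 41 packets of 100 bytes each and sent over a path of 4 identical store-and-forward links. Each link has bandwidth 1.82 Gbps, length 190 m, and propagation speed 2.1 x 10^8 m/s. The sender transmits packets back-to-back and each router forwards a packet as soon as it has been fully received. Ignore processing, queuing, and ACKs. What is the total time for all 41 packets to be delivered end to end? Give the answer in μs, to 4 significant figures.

22.96 μs

Per-hop transmission t_tx = L/R = 800/1820000000 = 0.43956 μs.
Per-hop propagation t_prop = 190/210000000 = 0.904762 μs.
Pipeline fill: first packet needs 4·t_tx to clear all hops; remaining 40 packets each add one t_tx.
Total = (4+41-1)·t_tx + 4·t_prop = 44·0.43956 + 4·0.904762 = 22.96 μs.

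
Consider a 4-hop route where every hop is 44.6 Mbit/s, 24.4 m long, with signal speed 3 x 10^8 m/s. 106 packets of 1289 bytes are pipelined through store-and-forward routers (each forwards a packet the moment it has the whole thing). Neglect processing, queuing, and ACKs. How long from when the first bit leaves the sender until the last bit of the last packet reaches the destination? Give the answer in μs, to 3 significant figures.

Per-hop transmission t_tx = L/R = 10312/44600000 = 231.211 μs.
Per-hop propagation t_prop = 24.4/300000000 = 0.0813333 μs.
Pipeline fill: first packet needs 4·t_tx to clear all hops; remaining 105 packets each add one t_tx.
Total = (4+106-1)·t_tx + 4·t_prop = 109·231.211 + 4·0.0813333 = 25200 μs.

25200 μs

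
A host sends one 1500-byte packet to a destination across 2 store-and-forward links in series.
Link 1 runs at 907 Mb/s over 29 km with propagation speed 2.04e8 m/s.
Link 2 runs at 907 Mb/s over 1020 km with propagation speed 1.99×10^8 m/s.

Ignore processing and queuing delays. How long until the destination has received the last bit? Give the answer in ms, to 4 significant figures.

5.294 ms

L = 1500 × 8 = 12000 bits.
Transmission delay per hop = L/R = 12000/907000000 = 0.0132304 ms; 2 hops → 0.0264609 ms.
Propagation delays (d/s per hop): 0.142157, 5.12563 ms; sum = 5.26779 ms.
End-to-end = 5.294 ms.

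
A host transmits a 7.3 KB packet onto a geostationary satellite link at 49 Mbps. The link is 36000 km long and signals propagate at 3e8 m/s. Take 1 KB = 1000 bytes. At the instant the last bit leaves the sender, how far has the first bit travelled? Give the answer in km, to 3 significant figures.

t_tx = L/R = 58400/49000000 = 0.00119184 s.
Distance = s × t_tx = 300000000 × 0.00119184 = 358 km.

358 km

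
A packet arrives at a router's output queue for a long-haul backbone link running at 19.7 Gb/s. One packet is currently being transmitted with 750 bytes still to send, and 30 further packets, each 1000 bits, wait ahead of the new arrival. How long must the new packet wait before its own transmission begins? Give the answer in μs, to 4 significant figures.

1.827 μs

Each queued packet: L/R = 1000/19700000000 = 0.0507614 μs.
30 queued → 1.52284 μs.
Plus remaining 6000 bits of current packet: 0.304569 μs.
Queuing delay = 1.827 μs.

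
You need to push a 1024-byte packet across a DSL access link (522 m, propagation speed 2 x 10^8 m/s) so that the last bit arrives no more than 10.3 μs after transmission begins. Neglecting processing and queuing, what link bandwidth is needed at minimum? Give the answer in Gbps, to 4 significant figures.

1.065 Gbps

L = 8192 bits.
Propagation delay = 522 / 200000000 = 2.61 μs.
Transmission budget = 10.3 − 2.61 = 7.69 μs.
R ≥ L / t_tx = 8192 bits / 7.69e-06 s = 1.065 Gbps.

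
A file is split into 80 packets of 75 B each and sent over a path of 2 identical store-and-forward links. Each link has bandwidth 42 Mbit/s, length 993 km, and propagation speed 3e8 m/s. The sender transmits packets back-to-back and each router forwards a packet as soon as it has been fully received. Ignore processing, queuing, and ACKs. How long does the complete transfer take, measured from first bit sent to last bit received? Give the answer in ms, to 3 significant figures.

7.78 ms

Per-hop transmission t_tx = L/R = 600/42000000 = 0.0142857 ms.
Per-hop propagation t_prop = 993000/300000000 = 3.31 ms.
Pipeline fill: first packet needs 2·t_tx to clear all hops; remaining 79 packets each add one t_tx.
Total = (2+80-1)·t_tx + 2·t_prop = 81·0.0142857 + 2·3.31 = 7.78 ms.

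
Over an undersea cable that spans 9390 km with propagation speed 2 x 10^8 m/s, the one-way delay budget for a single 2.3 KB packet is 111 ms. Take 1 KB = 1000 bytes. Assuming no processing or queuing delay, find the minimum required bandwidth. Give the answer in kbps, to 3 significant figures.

L = 18400 bits.
Propagation delay = 9390000 / 200000000 = 46.95 ms.
Transmission budget = 111 − 46.95 = 64.05 ms.
R ≥ L / t_tx = 18400 bits / 0.06405 s = 287 kbps.

287 kbps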